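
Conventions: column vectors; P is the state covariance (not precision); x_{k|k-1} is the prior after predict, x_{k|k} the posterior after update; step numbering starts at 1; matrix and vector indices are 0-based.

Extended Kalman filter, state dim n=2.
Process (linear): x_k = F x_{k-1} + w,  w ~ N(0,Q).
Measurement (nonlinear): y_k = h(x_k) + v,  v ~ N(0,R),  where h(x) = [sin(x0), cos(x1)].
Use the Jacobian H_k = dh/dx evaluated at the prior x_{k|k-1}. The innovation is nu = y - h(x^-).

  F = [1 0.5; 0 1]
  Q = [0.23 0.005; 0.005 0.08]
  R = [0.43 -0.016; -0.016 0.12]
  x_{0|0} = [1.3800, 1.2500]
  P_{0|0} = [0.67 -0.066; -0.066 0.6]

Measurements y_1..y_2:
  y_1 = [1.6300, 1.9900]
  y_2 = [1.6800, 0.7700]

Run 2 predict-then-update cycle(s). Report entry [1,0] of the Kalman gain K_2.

step 1: x^-=[2.0050, 1.2500]  P^-=[0.9840 0.2390; 0.2390 0.6800]  H_jac=[-0.4207 0.0000; 0.0000 -0.9490]  S=[0.6041 0.0794; 0.0794 0.7324]  K=[-0.6538 -0.2388; -0.0513 -0.8755]  nu=[0.7228, 1.6747]  x^+=[1.1325, -0.2533]  P^+=[0.6592 0.0192; 0.0192 0.1098]
step 2: x^-=[1.0059, -0.2533]  P^-=[0.9358 0.0791; 0.0791 0.1898]  H_jac=[0.5354 0.0000; 0.0000 0.2506]  S=[0.6982 -0.0054; -0.0054 0.1319]  K=[0.7189 0.1796; 0.0634 0.3633]  nu=[0.8354, -0.1981]  x^+=[1.5709, -0.2723]  P^+=[0.5721 0.0401; 0.0401 0.1699]

K[1,0] = 0.0634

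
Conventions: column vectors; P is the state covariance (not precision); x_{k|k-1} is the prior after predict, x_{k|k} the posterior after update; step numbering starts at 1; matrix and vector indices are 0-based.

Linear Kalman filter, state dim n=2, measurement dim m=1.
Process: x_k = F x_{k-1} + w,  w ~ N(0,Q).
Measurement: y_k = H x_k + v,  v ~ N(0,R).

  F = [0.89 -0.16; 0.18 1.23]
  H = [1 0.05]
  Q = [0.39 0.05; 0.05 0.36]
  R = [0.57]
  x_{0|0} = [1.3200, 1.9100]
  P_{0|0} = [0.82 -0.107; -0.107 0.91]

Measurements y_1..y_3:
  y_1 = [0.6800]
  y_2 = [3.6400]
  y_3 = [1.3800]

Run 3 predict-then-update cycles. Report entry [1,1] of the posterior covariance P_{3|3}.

P_post[1,1] = 4.4884

step 1: x^-=[0.8692, 2.5869]  P^-=[1.0933 -0.1118; -0.1118 1.7159]  S=[1.6564]  K=[0.6567; -0.0157]  nu=[-0.3185]  x^+=[0.6600, 2.5919]  P^+=[0.3790 -0.0947; -0.0947 1.7155]
step 2: x^-=[0.1727, 3.3068]  P^-=[0.7611 -0.3279; -0.3279 2.9258]  S=[1.3057]  K=[0.5704; -0.1391]  nu=[3.3019]  x^+=[2.0561, 2.8477]  P^+=[0.3363 -0.2243; -0.2243 2.9005]
step 3: x^-=[1.3743, 3.8727]  P^-=[0.7945 -0.7060; -0.7060 4.6598]  S=[1.3056]  K=[0.5815; -0.3623]  nu=[-0.1879]  x^+=[1.2650, 3.9408]  P^+=[0.3530 -0.4309; -0.4309 4.4884]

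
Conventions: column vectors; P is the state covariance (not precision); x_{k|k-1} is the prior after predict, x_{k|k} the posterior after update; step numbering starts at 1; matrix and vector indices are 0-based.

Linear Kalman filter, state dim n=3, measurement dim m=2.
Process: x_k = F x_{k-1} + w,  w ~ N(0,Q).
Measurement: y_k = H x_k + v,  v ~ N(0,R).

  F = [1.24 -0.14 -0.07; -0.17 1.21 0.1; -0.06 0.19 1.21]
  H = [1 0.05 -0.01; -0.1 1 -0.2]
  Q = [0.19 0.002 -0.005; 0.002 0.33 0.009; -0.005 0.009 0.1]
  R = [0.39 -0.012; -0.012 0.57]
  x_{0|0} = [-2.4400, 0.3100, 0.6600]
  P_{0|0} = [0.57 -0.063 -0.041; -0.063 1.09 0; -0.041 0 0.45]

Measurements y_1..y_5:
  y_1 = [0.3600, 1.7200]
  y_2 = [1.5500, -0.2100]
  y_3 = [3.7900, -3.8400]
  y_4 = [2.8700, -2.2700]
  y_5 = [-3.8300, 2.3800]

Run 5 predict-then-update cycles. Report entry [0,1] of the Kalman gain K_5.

K[0,1] = -0.0866

step 1: x^-=[-3.1152, 0.8559, 1.0039]  P^-=[1.1190 -0.4075 -0.1916; -0.4075 1.9742 0.3351; -0.1916 0.3351 0.8076]  S=[1.4767 -0.3977; -0.3977 2.5274]  K=[0.7247 -0.0763; -0.0040 0.7701; -0.1079 0.0593]  nu=[3.4424, 0.7534]  x^+=[-0.6780, 1.4221, 0.6772]  P^+=[0.2847 -0.0326 -0.0443; -0.0326 0.4729 0.1860; -0.0443 0.1860 0.7765]
step 2: x^-=[-1.0873, 1.9038, 1.1303]  P^-=[0.6635 -0.2176 -0.2131; -0.2176 1.0983 0.5032; -0.2131 0.5032 1.3476]  S=[1.0384 -0.2049; -0.2049 1.5626]  K=[0.6160 -0.0737; -0.0337 0.6480; -0.1661 0.1414]  nu=[2.5534, -1.9964]  x^+=[0.6327, 0.5241, 0.4239]  P^+=[0.2424 -0.0392 -0.0703; -0.0392 0.4321 0.3312; -0.0703 0.3312 1.2781]
step 3: x^-=[0.6816, 0.5690, 0.5745]  P^-=[0.6097 -0.2332 -0.3186; -0.2332 1.0810 0.7756; -0.3186 0.7756 2.1511]  S=[0.9849 -0.1988; -0.1988 1.4668]  K=[0.5950 -0.0765; -0.0608 0.6389; -0.2611 0.2218]  nu=[3.0857, -4.2260]  x^+=[2.8409, -2.3186, -1.1686]  P^+=[0.2343 -0.0494 -0.1104; -0.0494 0.4632 0.5163; -0.1104 0.5163 1.9888]
step 4: x^-=[3.9291, -3.4053, -2.0249]  P^-=[0.6156 -0.2810 -0.4757; -0.2810 1.1839 1.1528; -0.4757 1.1528 3.2838]  S=[0.9891 -0.2158; -0.2158 1.4674]  K=[0.5953 -0.0811; -0.0930 0.6551; -0.3875 0.3134]  nu=[-0.9091, 1.1232]  x^+=[3.2969, -2.5849, -1.3206]  P^+=[0.2346 -0.0625 -0.1632; -0.0625 0.5192 0.7547; -0.1632 0.7547 2.9387]
step 5: x^-=[4.5425, -3.8203, -2.2869]  P^-=[0.6402 -0.3480 -0.6839; -0.3480 1.3403 1.6468; -0.6839 1.6468 4.7944]  S=[1.0112 -0.2425; -0.2425 1.4920]  K=[0.6018 -0.0866; -0.1312 0.6796; -0.5419 0.4189]  nu=[-8.2043, 6.1972]  x^+=[-0.9322, 1.4673, 4.7545]  P^+=[0.2374 -0.0784 -0.2275; -0.0784 0.5906 1.0476; -0.2275 1.0476 4.1256]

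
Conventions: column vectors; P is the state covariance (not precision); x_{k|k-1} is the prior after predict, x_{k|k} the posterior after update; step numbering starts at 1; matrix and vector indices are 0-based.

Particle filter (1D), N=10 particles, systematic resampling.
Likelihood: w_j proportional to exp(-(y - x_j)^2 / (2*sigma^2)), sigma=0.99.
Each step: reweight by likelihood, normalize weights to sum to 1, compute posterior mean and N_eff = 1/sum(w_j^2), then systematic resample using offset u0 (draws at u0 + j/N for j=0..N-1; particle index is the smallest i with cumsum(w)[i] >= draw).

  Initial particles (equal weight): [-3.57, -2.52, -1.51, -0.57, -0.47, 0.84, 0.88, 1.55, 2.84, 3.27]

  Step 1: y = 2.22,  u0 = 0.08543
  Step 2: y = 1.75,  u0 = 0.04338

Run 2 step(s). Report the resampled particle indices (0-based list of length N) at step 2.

resampled_idx = [0, 1, 2, 2, 3, 4, 4, 6, 7, 8]

step 1: w=[0.0000, 0.0000, 0.0003, 0.0063, 0.0083, 0.1257, 0.1329, 0.2642, 0.2730, 0.1893]  mean=2.0186  Neff=4.6780  idx=[5, 6, 7, 7, 7, 8, 8, 8, 9, 9]
step 2: w=[0.1004, 0.1041, 0.1501, 0.1501, 0.1501, 0.0836, 0.0836, 0.0836, 0.0471, 0.0471]  mean=1.8946  Neff=8.7756  idx=[0, 1, 2, 2, 3, 4, 4, 6, 7, 8]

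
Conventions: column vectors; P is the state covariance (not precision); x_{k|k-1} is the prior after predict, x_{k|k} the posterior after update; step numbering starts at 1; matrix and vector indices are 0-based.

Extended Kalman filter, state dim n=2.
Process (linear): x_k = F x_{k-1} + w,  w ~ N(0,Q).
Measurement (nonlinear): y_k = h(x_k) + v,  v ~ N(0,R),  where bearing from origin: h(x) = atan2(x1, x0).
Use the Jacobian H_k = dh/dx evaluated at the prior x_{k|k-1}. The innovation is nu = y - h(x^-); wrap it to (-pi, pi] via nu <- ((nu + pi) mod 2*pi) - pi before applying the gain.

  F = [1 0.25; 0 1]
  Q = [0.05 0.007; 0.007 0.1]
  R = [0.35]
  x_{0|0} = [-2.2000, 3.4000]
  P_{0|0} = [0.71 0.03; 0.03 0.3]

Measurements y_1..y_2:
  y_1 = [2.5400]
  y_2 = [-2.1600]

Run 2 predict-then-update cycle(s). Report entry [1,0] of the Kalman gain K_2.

K[1,0] = -0.2037

step 1: x^-=[-1.3500, 3.4000]  P^-=[0.7937 0.1120; 0.1120 0.4000]  H_jac=[-0.2541 -0.1009]  S=[0.4110]  K=[-0.5181; -0.1674]  nu=[0.5912]  x^+=[-1.6563, 3.3010]  P^+=[0.6834 0.0764; 0.0764 0.3885]
step 2: x^-=[-0.8311, 3.3010]  P^-=[0.7959 0.1805; 0.1805 0.4885]  H_jac=[-0.2849 -0.0717]  S=[0.4245]  K=[-0.5646; -0.2037]  nu=[2.3058]  x^+=[-2.1329, 2.8315]  P^+=[0.6605 0.1317; 0.1317 0.4709]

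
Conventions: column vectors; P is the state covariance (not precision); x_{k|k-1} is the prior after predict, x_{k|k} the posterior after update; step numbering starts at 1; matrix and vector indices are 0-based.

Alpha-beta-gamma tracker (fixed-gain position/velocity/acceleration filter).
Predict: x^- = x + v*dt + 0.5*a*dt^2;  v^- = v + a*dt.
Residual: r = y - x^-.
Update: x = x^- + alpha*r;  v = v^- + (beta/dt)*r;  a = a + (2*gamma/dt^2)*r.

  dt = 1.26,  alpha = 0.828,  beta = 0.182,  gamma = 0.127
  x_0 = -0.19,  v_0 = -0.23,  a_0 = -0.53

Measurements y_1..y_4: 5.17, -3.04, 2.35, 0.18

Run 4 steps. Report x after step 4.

x_post = 0.2517

step 1: x_pred=-0.9005  r=6.0705  x^+=4.1259  v^+=-0.0209  a^+=0.4412
step 2: x_pred=4.4497  r=-7.4897  x^+=-1.7518  v^+=-0.5469  a^+=-0.7571
step 3: x_pred=-3.0418  r=5.3918  x^+=1.4226  v^+=-0.7219  a^+=0.1056
step 4: x_pred=0.5968  r=-0.4168  x^+=0.2517  v^+=-0.6491  a^+=0.0389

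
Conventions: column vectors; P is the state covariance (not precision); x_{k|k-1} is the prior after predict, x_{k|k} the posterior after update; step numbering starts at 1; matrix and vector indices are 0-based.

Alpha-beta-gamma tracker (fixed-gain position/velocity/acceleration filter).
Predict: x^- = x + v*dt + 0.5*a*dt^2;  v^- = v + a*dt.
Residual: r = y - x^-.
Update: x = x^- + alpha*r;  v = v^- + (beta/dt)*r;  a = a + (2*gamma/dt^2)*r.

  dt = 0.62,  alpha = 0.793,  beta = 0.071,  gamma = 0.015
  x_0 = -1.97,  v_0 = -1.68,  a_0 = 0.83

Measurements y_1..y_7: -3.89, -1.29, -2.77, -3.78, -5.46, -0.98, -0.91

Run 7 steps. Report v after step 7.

step 1: x_pred=-2.8521  r=-1.0379  x^+=-3.6751  v^+=-1.2843  a^+=0.7490
step 2: x_pred=-4.3274  r=3.0374  x^+=-1.9187  v^+=-0.4720  a^+=0.9860
step 3: x_pred=-2.0219  r=-0.7481  x^+=-2.6151  v^+=0.0536  a^+=0.9277
step 4: x_pred=-2.4036  r=-1.3764  x^+=-3.4951  v^+=0.4712  a^+=0.8202
step 5: x_pred=-3.0453  r=-2.4147  x^+=-4.9602  v^+=0.7032  a^+=0.6318
step 6: x_pred=-4.4027  r=3.4227  x^+=-1.6885  v^+=1.4869  a^+=0.8989
step 7: x_pred=-0.5939  r=-0.3161  x^+=-0.8446  v^+=2.0080  a^+=0.8742

v_post = 2.0080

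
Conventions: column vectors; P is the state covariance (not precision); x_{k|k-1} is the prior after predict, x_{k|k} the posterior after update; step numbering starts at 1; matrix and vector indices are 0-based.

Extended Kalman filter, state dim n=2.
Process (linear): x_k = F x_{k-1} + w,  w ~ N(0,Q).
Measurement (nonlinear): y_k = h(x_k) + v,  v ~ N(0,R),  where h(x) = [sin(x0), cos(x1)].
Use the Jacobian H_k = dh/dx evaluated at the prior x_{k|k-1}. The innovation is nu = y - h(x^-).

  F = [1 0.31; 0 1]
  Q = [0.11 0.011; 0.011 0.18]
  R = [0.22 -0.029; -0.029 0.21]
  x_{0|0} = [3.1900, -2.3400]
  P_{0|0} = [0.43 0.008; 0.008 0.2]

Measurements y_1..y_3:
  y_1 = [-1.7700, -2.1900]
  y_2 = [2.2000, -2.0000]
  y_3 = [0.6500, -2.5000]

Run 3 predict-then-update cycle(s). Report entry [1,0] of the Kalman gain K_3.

step 1: x^-=[2.4646, -2.3400]  P^-=[0.5642 0.0810; 0.0810 0.3800]  H_jac=[-0.7795 0.0000; 0.0000 0.7185]  S=[0.5628 -0.0744; -0.0744 0.4062]  K=[-0.7814 0.0002; -0.0239 0.6678]  nu=[-2.3965, -1.4944]  x^+=[4.3368, -3.2806]  P^+=[0.2206 0.0316; 0.0316 0.1962]
step 2: x^-=[3.3198, -3.2806]  P^-=[0.3690 0.1034; 0.1034 0.3762]  H_jac=[-0.9842 0.0000; 0.0000 -0.1386]  S=[0.5774 -0.0149; -0.0149 0.2172]  K=[-0.6318 -0.1093; -0.1828 -0.2525]  nu=[2.3773, -1.0096]  x^+=[1.9283, -3.4602]  P^+=[0.1380 0.0334; 0.0334 0.3444]
step 3: x^-=[0.8556, -3.4602]  P^-=[0.3018 0.1512; 0.1512 0.5244]  H_jac=[0.6557 0.0000; 0.0000 -0.3132]  S=[0.3498 -0.0601; -0.0601 0.2615]  K=[0.5567 -0.0533; 0.1828 -0.5863]  nu=[-0.1050, -1.5503]  x^+=[0.8798, -2.5704]  P^+=[0.1891 0.0872; 0.0872 0.4100]

K[1,0] = 0.1828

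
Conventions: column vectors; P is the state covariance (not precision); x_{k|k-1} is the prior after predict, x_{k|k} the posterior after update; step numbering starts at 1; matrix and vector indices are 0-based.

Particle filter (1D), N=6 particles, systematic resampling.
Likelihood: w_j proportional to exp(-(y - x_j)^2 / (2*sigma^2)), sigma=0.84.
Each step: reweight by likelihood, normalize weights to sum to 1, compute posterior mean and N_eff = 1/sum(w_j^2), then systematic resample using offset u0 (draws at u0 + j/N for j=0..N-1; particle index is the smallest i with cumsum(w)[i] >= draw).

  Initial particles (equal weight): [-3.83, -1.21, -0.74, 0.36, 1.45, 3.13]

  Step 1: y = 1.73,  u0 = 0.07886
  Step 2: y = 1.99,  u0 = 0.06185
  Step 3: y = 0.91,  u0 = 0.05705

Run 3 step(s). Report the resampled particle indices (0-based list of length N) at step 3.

resampled_idx = [0, 1, 2, 3, 4, 5]

step 1: w=[0.0000, 0.0015, 0.0090, 0.1793, 0.6412, 0.1690]  mean=1.5149  Neff=2.1188  idx=[3, 4, 4, 4, 4, 5]
step 2: w=[0.0400, 0.2138, 0.2138, 0.2138, 0.2138, 0.1047]  mean=1.5823  Neff=5.1164  idx=[1, 1, 2, 3, 4, 4]
step 3: w=[0.1667, 0.1667, 0.1667, 0.1667, 0.1667, 0.1667]  mean=1.4500  Neff=6.0000  idx=[0, 1, 2, 3, 4, 5]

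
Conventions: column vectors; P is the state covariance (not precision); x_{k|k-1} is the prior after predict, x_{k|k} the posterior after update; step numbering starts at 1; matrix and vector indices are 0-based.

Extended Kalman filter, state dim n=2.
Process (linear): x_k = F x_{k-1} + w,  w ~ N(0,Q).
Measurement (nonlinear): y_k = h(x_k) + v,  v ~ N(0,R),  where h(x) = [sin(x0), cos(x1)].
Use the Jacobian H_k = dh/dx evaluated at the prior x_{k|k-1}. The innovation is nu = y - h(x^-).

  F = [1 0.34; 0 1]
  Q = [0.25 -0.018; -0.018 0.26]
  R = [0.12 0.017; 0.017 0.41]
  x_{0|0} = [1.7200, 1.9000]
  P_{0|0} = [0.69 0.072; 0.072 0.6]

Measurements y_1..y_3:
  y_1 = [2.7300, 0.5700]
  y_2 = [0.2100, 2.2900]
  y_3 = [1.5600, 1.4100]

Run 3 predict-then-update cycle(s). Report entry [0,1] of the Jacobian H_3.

H_jac[0,1] = 0.0000

step 1: x^-=[2.3660, 1.9000]  P^-=[1.0583 0.2580; 0.2580 0.8600]  H_jac=[-0.7140 0.0000; 0.0000 -0.9463]  S=[0.6595 0.1913; 0.1913 1.1801]  K=[-1.1393 -0.0222; -0.0832 -0.6761]  nu=[2.0299, 0.8933]  x^+=[0.0336, 1.1272]  P^+=[0.1920 0.0301; 0.0301 0.2944]
step 2: x^-=[0.4168, 1.1272]  P^-=[0.4965 0.1122; 0.1122 0.5544]  H_jac=[0.9144 0.0000; 0.0000 -0.9032]  S=[0.5351 -0.0757; -0.0757 0.8623]  K=[0.8422 -0.0436; 0.1110 -0.5710]  nu=[-0.1949, 1.8608]  x^+=[0.1715, 0.0430]  P^+=[0.1097 0.0039; 0.0039 0.2571]
step 3: x^-=[0.1862, 0.0430]  P^-=[0.3921 0.0734; 0.0734 0.5171]  H_jac=[0.9827 0.0000; 0.0000 -0.0430]  S=[0.4987 0.0139; 0.0139 0.4110]  K=[0.7737 -0.0338; 0.1462 -0.0591]  nu=[1.3749, 0.4109]  x^+=[1.2360, 0.2198]  P^+=[0.0939 0.0168; 0.0168 0.5053]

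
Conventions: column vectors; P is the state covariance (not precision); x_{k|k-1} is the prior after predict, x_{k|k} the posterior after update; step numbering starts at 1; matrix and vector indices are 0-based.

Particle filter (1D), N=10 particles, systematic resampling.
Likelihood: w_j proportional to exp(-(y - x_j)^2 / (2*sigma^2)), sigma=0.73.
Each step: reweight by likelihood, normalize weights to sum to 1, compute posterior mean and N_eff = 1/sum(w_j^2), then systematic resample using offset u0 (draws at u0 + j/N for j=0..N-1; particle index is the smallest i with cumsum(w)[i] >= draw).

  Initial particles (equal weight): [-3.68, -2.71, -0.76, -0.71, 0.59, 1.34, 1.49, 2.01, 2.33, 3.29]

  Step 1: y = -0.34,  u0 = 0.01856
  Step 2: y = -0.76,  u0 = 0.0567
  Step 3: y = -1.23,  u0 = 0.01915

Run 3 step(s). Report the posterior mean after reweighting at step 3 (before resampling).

step 1: w=[0.0000, 0.0022, 0.3689, 0.3829, 0.1934, 0.0308, 0.0188, 0.0024, 0.0005, 0.0000]  mean=-0.3687  Neff=3.1115  idx=[2, 2, 2, 2, 3, 3, 3, 3, 4, 4]
step 2: w=[0.1197, 0.1197, 0.1197, 0.1197, 0.1194, 0.1194, 0.1194, 0.1194, 0.0217, 0.0217]  mean=-0.6776  Neff=8.6696  idx=[0, 1, 2, 2, 3, 4, 5, 6, 7, 8]
step 3: w=[0.1127, 0.1127, 0.1127, 0.1127, 0.1127, 0.1076, 0.1076, 0.1076, 0.1076, 0.0062]  mean=-0.7301  Neff=9.1046  idx=[0, 1, 1, 2, 3, 4, 5, 6, 7, 8]

post_mean = -0.7301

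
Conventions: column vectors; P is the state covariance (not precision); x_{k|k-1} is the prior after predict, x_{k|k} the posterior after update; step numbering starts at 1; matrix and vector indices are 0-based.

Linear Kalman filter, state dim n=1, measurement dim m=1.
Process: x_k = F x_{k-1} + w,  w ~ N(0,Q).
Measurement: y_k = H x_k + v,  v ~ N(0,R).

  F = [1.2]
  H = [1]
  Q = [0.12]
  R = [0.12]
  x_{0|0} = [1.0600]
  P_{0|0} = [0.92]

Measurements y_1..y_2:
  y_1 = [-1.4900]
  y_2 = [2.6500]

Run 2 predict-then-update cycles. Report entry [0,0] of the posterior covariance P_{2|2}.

P_post[0,0] = 0.0840

step 1: x^-=[1.2720]  P^-=[1.4448]  S=[1.5648]  K=[0.9233]  nu=[-2.7620]  x^+=[-1.2782]  P^+=[0.1108]
step 2: x^-=[-1.5338]  P^-=[0.2795]  S=[0.3995]  K=[0.6997]  nu=[4.1838]  x^+=[1.3934]  P^+=[0.0840]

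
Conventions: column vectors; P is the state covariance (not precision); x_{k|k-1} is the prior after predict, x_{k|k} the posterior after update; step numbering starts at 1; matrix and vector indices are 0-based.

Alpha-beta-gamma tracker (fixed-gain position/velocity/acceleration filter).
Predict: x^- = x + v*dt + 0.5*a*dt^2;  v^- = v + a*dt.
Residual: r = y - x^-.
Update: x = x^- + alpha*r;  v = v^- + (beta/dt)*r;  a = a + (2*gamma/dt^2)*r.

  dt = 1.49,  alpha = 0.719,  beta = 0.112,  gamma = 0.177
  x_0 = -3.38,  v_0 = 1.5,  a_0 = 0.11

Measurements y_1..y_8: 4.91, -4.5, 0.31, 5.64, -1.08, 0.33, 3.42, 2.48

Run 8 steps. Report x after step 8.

x_post = 0.8511

step 1: x_pred=-1.0229  r=5.9329  x^+=3.2429  v^+=2.1099  a^+=1.0560
step 2: x_pred=7.5588  r=-12.0588  x^+=-1.1115  v^+=2.7769  a^+=-0.8668
step 3: x_pred=2.0639  r=-1.7539  x^+=0.8028  v^+=1.3535  a^+=-1.1465
step 4: x_pred=1.5470  r=4.0930  x^+=4.4899  v^+=-0.0470  a^+=-0.4938
step 5: x_pred=3.8717  r=-4.9517  x^+=0.3114  v^+=-1.1550  a^+=-1.2834
step 6: x_pred=-2.8341  r=3.1641  x^+=-0.5591  v^+=-2.8294  a^+=-0.7788
step 7: x_pred=-5.6394  r=9.0594  x^+=0.8743  v^+=-3.3089  a^+=0.6657
step 8: x_pred=-3.3170  r=5.7970  x^+=0.8511  v^+=-1.8812  a^+=1.5900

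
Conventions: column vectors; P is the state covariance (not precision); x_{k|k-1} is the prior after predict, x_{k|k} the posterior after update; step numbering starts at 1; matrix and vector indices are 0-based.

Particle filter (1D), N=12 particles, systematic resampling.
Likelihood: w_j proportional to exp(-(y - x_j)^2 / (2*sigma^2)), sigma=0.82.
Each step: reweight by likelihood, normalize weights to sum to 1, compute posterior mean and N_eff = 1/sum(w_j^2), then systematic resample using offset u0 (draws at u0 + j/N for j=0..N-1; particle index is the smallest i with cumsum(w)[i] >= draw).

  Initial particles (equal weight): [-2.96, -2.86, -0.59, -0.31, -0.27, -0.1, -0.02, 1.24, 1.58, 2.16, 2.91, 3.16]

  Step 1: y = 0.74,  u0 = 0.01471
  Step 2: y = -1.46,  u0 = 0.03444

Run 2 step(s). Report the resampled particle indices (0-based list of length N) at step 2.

step 1: w=[0.0000, 0.0000, 0.0653, 0.1072, 0.1140, 0.1440, 0.1584, 0.2021, 0.1440, 0.0543, 0.0073, 0.0031]  mean=0.5066  Neff=7.1829  idx=[2, 3, 4, 4, 5, 6, 6, 7, 7, 7, 8, 8]
step 2: w=[0.2437, 0.1600, 0.1493, 0.1493, 0.1081, 0.0915, 0.0915, 0.0019, 0.0019, 0.0019, 0.0004, 0.0004]  mean=-0.2800  Neff=6.3288  idx=[0, 0, 0, 1, 1, 2, 2, 3, 3, 4, 5, 6]

resampled_idx = [0, 0, 0, 1, 1, 2, 2, 3, 3, 4, 5, 6]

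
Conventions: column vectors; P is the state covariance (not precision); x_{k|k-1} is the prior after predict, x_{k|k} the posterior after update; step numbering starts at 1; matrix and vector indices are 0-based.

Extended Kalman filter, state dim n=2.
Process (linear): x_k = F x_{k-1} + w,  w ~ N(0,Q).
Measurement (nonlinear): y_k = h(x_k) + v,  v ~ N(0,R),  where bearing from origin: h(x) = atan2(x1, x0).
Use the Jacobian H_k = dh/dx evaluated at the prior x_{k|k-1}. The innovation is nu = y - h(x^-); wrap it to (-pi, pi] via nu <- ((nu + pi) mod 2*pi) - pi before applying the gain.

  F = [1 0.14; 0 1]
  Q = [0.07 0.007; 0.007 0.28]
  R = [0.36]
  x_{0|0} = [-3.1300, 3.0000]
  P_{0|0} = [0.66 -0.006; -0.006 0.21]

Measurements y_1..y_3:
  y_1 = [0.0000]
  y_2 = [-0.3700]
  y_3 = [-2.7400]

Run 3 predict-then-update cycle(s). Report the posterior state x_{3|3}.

step 1: x^-=[-2.7100, 3.0000]  P^-=[0.7324 0.0304; 0.0304 0.4900]  H_jac=[-0.1836 -0.1658]  S=[0.4000]  K=[-0.3487; -0.2171]  nu=[-2.3054]  x^+=[-1.9061, 3.5004]  P^+=[0.6838 0.0001; 0.0001 0.4712]
step 2: x^-=[-1.4160, 3.5004]  P^-=[0.7631 0.0731; 0.0731 0.7512]  H_jac=[-0.2455 -0.0993]  S=[0.4170]  K=[-0.4667; -0.2219]  nu=[-2.3252]  x^+=[-0.3309, 4.0165]  P^+=[0.6723 0.0299; 0.0299 0.7306]
step 3: x^-=[0.2314, 4.0165]  P^-=[0.7649 0.1392; 0.1392 1.0106]  H_jac=[-0.2481 0.0143]  S=[0.4063]  K=[-0.4623; -0.0494]  nu=[2.0299]  x^+=[-0.7069, 3.9161]  P^+=[0.6781 0.1299; 0.1299 1.0096]

x_post = [-0.7069, 3.9161]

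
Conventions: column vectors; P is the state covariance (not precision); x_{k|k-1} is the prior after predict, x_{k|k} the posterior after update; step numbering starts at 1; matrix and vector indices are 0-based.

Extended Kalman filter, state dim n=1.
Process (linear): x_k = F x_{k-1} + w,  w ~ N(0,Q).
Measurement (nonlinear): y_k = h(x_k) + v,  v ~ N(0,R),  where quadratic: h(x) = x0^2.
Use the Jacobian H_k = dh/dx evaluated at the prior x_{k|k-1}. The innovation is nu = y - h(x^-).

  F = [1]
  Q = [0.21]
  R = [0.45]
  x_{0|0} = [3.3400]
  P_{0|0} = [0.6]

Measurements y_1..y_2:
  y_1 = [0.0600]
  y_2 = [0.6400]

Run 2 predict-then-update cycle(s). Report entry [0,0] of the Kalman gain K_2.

K[0,0] = 0.2500

step 1: x^-=[3.3400]  P^-=[0.8100]  H_jac=[6.6800]  S=[36.5941]  K=[0.1479]  nu=[-11.0956]  x^+=[1.6994]  P^+=[0.0100]
step 2: x^-=[1.6994]  P^-=[0.2200]  H_jac=[3.3988]  S=[2.9910]  K=[0.2500]  nu=[-2.2480]  x^+=[1.1375]  P^+=[0.0331]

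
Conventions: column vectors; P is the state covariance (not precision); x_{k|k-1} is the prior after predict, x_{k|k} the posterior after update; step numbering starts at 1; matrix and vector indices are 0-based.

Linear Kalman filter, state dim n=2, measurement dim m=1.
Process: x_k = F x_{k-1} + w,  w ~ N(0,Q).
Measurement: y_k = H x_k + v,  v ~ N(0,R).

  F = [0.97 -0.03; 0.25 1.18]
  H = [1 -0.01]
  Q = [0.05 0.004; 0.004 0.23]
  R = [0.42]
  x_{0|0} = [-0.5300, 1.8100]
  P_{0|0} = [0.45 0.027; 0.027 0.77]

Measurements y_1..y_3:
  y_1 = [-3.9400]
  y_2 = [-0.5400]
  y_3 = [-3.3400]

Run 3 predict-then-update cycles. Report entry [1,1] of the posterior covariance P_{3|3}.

P_post[1,1] = 3.2446

step 1: x^-=[-0.5684, 2.0033]  P^-=[0.4725 0.1166; 0.1166 1.3462]  S=[0.8903]  K=[0.5294; 0.1158]  nu=[-3.3516]  x^+=[-2.3428, 1.6152]  P^+=[0.2230 0.0620; 0.0620 1.3343]
step 2: x^-=[-2.3210, 1.3202]  P^-=[0.2574 0.0813; 0.0813 2.1383]  S=[0.6760]  K=[0.3796; 0.0887]  nu=[1.7942]  x^+=[-1.6400, 1.4793]  P^+=[0.1600 0.0586; 0.0586 2.1330]
step 3: x^-=[-1.6351, 1.3356]  P^-=[0.1991 0.0339; 0.0339 3.2446]  S=[0.6187]  K=[0.3212; 0.0023]  nu=[-1.6915]  x^+=[-2.1784, 1.3316]  P^+=[0.1352 0.0334; 0.0334 3.2446]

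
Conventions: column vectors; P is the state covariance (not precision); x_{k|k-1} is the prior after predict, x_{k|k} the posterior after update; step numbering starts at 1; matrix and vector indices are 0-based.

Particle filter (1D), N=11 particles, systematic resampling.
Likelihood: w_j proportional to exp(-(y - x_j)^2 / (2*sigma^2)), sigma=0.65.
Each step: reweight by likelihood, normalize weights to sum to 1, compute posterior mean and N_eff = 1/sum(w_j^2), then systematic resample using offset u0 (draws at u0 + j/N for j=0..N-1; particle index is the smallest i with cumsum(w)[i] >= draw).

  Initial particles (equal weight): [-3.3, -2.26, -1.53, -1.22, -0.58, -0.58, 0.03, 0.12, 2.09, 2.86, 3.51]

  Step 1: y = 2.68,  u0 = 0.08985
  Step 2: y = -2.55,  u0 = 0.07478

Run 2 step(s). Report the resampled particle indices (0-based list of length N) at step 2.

step 1: w=[0.0000, 0.0000, 0.0000, 0.0000, 0.0000, 0.0000, 0.0001, 0.0002, 0.3203, 0.4654, 0.2140]  mean=2.7516  Neff=2.7400  idx=[8, 8, 8, 9, 9, 9, 9, 9, 10, 10, 10]
step 2: w=[0.3333, 0.3333, 0.3333, 0.0000, 0.0000, 0.0000, 0.0000, 0.0000, 0.0000, 0.0000, 0.0000]  mean=2.0901  Neff=3.0011  idx=[0, 0, 0, 1, 1, 1, 1, 2, 2, 2, 2]

resampled_idx = [0, 0, 0, 1, 1, 1, 1, 2, 2, 2, 2]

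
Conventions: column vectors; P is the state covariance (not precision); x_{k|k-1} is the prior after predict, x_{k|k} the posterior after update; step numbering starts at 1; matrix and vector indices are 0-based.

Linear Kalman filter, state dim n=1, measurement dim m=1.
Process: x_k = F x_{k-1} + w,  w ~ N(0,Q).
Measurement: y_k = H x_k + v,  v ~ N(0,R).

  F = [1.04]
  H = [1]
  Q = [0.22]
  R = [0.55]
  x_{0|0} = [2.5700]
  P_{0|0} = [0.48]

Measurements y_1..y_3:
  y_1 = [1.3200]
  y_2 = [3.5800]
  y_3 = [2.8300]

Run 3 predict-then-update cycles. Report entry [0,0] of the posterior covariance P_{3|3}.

P_post[0,0] = 0.2674

step 1: x^-=[2.6728]  P^-=[0.7392]  S=[1.2892]  K=[0.5734]  nu=[-1.3528]  x^+=[1.8971]  P^+=[0.3154]
step 2: x^-=[1.9730]  P^-=[0.5611]  S=[1.1111]  K=[0.5050]  nu=[1.6070]  x^+=[2.7845]  P^+=[0.2777]
step 3: x^-=[2.8959]  P^-=[0.5204]  S=[1.0704]  K=[0.4862]  nu=[-0.0659]  x^+=[2.8639]  P^+=[0.2674]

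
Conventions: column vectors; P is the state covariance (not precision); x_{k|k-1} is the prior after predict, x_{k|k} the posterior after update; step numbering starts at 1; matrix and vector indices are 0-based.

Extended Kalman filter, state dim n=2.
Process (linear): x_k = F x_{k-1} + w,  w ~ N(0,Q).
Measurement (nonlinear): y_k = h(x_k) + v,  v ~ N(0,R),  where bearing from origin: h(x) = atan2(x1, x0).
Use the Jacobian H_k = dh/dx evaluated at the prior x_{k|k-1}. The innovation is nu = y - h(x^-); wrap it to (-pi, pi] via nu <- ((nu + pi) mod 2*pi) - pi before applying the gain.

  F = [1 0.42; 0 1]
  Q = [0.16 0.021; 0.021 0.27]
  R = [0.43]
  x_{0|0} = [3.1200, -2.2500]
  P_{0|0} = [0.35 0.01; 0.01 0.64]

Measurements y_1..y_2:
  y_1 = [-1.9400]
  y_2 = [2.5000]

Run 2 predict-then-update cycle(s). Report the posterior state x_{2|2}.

step 1: x^-=[2.1750, -2.2500]  P^-=[0.6313 0.2998; 0.2998 0.9100]  H_jac=[0.2298 0.2221]  S=[0.5388]  K=[0.3928; 0.5029]  nu=[-1.1377]  x^+=[1.7282, -2.8222]  P^+=[0.5482 0.1934; 0.1934 0.7737]
step 2: x^-=[0.5429, -2.8222]  P^-=[1.0071 0.5393; 0.5393 1.0437]  H_jac=[0.3417 0.0657]  S=[0.5763]  K=[0.6586; 0.4388]  nu=[-2.4024]  x^+=[-1.0394, -3.8763]  P^+=[0.7571 0.3728; 0.3728 0.9327]

x_post = [-1.0394, -3.8763]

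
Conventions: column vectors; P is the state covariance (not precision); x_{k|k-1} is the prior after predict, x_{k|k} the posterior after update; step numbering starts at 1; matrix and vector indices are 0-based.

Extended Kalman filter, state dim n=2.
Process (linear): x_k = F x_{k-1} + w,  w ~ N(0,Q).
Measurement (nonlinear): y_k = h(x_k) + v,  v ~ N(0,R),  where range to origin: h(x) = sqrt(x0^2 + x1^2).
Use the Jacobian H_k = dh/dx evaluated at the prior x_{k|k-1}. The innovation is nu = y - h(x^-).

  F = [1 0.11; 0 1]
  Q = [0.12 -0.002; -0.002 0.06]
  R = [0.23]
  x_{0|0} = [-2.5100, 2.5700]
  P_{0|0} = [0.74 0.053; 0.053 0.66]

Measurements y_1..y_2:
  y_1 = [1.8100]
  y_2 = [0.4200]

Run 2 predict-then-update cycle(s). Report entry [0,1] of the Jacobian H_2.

H_jac[0,1] = 0.8292

step 1: x^-=[-2.2273, 2.5700]  P^-=[0.8796 0.1236; 0.1236 0.7200]  H_jac=[-0.6549 0.7557]  S=[0.8961]  K=[-0.5386; 0.5168]  nu=[-1.5908]  x^+=[-1.3704, 1.7478]  P^+=[0.6196 0.3731; 0.3731 0.4806]
step 2: x^-=[-1.1781, 1.7478]  P^-=[0.8275 0.4239; 0.4239 0.5406]  H_jac=[-0.5589 0.8292]  S=[0.4673]  K=[-0.2376; 0.4523]  nu=[-1.6878]  x^+=[-0.7772, 0.9845]  P^+=[0.8012 0.4741; 0.4741 0.4451]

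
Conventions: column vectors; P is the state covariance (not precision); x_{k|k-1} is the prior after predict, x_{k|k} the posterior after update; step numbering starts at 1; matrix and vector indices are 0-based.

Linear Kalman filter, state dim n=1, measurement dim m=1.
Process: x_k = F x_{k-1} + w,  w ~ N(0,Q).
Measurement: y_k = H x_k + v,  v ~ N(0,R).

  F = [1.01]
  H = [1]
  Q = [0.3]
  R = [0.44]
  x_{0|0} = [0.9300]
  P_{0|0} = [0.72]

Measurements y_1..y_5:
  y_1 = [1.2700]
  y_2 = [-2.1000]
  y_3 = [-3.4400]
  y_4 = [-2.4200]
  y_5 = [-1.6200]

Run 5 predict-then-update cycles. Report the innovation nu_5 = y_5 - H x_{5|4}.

innov = [0.7595]

step 1: x^-=[0.9393]  P^-=[1.0345]  S=[1.4745]  K=[0.7016]  nu=[0.3307]  x^+=[1.1713]  P^+=[0.3087]
step 2: x^-=[1.1830]  P^-=[0.6149]  S=[1.0549]  K=[0.5829]  nu=[-3.2830]  x^+=[-0.7306]  P^+=[0.2565]
step 3: x^-=[-0.7380]  P^-=[0.5616]  S=[1.0016]  K=[0.5607]  nu=[-2.7020]  x^+=[-2.2530]  P^+=[0.2467]
step 4: x^-=[-2.2756]  P^-=[0.5517]  S=[0.9917]  K=[0.5563]  nu=[-0.1444]  x^+=[-2.3559]  P^+=[0.2448]
step 5: x^-=[-2.3795]  P^-=[0.5497]  S=[0.9897]  K=[0.5554]  nu=[0.7595]  x^+=[-1.9576]  P^+=[0.2444]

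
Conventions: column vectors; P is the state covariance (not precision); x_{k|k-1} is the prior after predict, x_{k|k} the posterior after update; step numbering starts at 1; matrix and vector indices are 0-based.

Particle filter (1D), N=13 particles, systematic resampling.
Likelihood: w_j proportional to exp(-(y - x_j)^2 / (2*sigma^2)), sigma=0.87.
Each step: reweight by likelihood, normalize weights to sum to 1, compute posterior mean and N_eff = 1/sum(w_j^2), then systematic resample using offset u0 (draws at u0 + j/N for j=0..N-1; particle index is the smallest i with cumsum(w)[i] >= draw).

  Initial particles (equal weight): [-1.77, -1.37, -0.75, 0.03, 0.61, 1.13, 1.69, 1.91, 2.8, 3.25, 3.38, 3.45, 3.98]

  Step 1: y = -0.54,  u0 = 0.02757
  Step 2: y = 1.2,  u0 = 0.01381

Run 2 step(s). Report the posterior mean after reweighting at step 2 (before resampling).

post_mean = 0.4042

step 1: w=[0.1078, 0.1858, 0.2845, 0.2364, 0.1223, 0.0464, 0.0110, 0.0056, 0.0002, 0.0000, 0.0000, 0.0000, 0.0000]  mean=-0.4949  Neff=4.9940  idx=[0, 0, 1, 1, 2, 2, 2, 2, 3, 3, 3, 4, 5]
step 2: w=[0.0009, 0.0009, 0.0038, 0.0038, 0.0241, 0.0241, 0.0241, 0.0241, 0.1204, 0.1204, 0.1204, 0.2364, 0.2965]  mean=0.4042  Neff=5.2728  idx=[4, 7, 8, 9, 9, 10, 11, 11, 11, 12, 12, 12, 12]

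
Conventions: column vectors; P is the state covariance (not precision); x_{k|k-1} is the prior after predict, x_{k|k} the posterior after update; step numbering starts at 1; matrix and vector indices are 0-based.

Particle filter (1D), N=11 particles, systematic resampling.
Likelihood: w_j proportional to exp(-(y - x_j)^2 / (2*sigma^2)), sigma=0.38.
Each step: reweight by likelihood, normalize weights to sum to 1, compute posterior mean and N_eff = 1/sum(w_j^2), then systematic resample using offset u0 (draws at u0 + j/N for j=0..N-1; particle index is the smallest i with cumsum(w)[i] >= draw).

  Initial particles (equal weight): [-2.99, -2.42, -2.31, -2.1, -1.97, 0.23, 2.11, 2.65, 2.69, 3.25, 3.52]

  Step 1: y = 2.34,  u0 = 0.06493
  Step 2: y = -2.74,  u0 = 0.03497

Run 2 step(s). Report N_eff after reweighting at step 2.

N_eff = 4.0000

step 1: w=[0.0000, 0.0000, 0.0000, 0.0000, 0.0000, 0.0000, 0.3670, 0.3160, 0.2884, 0.0251, 0.0036]  mean=2.4815  Neff=3.1412  idx=[6, 6, 6, 6, 7, 7, 7, 8, 8, 8, 9]
step 2: w=[0.2500, 0.2500, 0.2500, 0.2500, 0.0000, 0.0000, 0.0000, 0.0000, 0.0000, 0.0000, 0.0000]  mean=2.1100  Neff=4.0000  idx=[0, 0, 0, 1, 1, 1, 2, 2, 3, 3, 3]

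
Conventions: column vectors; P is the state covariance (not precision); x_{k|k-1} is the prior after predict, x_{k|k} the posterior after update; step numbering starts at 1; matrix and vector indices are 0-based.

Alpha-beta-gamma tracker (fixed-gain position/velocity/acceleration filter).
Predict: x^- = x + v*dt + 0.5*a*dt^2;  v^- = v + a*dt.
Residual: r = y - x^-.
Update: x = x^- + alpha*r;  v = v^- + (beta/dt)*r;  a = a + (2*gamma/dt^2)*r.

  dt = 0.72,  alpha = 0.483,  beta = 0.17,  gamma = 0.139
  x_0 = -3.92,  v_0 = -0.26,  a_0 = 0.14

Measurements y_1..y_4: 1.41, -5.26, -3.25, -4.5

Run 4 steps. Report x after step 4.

step 1: x_pred=-4.0709  r=5.4809  x^+=-1.4236  v^+=1.1349  a^+=3.0792
step 2: x_pred=0.1916  r=-5.4516  x^+=-2.4415  v^+=2.0648  a^+=0.1557
step 3: x_pred=-0.9145  r=-2.3355  x^+=-2.0426  v^+=1.6254  a^+=-1.0967
step 4: x_pred=-1.1565  r=-3.3435  x^+=-2.7714  v^+=0.0463  a^+=-2.8897

x_post = -2.7714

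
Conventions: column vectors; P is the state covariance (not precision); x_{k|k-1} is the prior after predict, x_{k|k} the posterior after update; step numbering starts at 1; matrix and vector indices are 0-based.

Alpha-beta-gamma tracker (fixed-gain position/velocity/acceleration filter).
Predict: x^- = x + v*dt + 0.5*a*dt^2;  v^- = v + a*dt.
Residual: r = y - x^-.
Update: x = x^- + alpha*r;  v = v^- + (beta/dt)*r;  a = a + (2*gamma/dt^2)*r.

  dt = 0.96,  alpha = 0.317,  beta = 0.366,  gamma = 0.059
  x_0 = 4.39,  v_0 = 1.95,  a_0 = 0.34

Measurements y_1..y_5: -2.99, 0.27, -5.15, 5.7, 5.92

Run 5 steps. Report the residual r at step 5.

step 1: x_pred=6.4187  r=-9.4087  x^+=3.4361  v^+=-1.3107  a^+=-0.8647
step 2: x_pred=1.7795  r=-1.5095  x^+=1.3010  v^+=-2.7162  a^+=-1.0579
step 3: x_pred=-1.7941  r=-3.3559  x^+=-2.8579  v^+=-5.0113  a^+=-1.4876
step 4: x_pred=-8.3542  r=14.0542  x^+=-3.8990  v^+=-1.0812  a^+=0.3119
step 5: x_pred=-4.7933  r=10.7133  x^+=-1.3972  v^+=3.3026  a^+=1.6836

resid = 10.7133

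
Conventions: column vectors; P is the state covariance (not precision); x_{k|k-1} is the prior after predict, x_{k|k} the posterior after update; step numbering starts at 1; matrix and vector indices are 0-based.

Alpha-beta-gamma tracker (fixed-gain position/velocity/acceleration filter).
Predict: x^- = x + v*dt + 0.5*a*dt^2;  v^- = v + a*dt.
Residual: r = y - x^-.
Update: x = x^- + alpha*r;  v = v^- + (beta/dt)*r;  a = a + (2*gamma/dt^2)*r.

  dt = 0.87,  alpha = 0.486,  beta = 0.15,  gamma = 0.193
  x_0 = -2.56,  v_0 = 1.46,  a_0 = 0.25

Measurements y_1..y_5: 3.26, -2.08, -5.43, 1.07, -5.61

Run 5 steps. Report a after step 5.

step 1: x_pred=-1.1952  r=4.4552  x^+=0.9700  v^+=2.4456  a^+=2.5220
step 2: x_pred=4.0522  r=-6.1322  x^+=1.0720  v^+=3.5825  a^+=-0.6052
step 3: x_pred=3.9597  r=-9.3897  x^+=-0.6037  v^+=1.4371  a^+=-5.3937
step 4: x_pred=-1.3947  r=2.4647  x^+=-0.1969  v^+=-2.8305  a^+=-4.1368
step 5: x_pred=-4.2250  r=-1.3850  x^+=-4.8981  v^+=-6.6684  a^+=-4.8431

a_post = -4.8431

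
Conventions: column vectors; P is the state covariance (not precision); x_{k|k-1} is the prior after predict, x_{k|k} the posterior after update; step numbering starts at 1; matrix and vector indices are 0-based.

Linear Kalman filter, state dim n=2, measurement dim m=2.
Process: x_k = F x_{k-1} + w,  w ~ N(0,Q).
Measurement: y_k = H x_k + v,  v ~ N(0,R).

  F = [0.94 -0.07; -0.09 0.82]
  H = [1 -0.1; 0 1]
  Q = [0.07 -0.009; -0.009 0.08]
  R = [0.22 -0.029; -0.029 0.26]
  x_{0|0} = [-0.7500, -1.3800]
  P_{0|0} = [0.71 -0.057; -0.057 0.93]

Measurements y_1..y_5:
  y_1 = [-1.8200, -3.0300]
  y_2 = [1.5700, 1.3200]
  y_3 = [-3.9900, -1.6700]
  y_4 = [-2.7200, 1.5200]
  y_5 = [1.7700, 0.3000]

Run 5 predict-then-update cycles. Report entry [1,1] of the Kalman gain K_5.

K[1,1] = 0.3489

step 1: x^-=[-0.6084, -1.0641]  P^-=[0.7094 -0.1667; -0.1667 0.7195]  S=[0.9700 -0.2677; -0.2677 0.9795]  K=[0.7588 0.0372; -0.0469 0.7217]  nu=[-1.3180, -1.9659]  x^+=[-1.6816, -2.4212]  P^+=[0.1646 -0.0123; -0.0123 0.1890]
step 2: x^-=[-1.4112, -1.8340]  P^-=[0.2180 -0.0434; -0.0434 0.2102]  S=[0.4488 -0.0934; -0.0934 0.4702]  K=[0.4968 0.0064; -0.0526 0.4366]  nu=[2.7978, 3.1540]  x^+=[-0.0010, -0.6040]  P^+=[0.1078 -0.0127; -0.0127 0.1151]
step 3: x^-=[0.0414, -0.4952]  P^-=[0.1675 -0.0346; -0.0346 0.1601]  S=[0.3960 -0.0796; -0.0796 0.4201]  K=[0.4316 -0.0006; -0.0532 0.3710]  nu=[-4.0809, -1.1748]  x^+=[-1.7193, -0.7138]  P^+=[0.0937 -0.0127; -0.0127 0.0980]
step 4: x^-=[-1.5661, -0.4306]  P^-=[0.1549 -0.0324; -0.0324 0.1485]  S=[0.3829 -0.0763; -0.0763 0.4085]  K=[0.4127 -0.0023; -0.0530 0.3537]  nu=[-1.1969, 1.9506]  x^+=[-2.0645, 0.3227]  P^+=[0.0896 -0.0126; -0.0126 0.0935]
step 5: x^-=[-1.9632, 0.4504]  P^-=[0.1513 -0.0317; -0.0317 0.1454]  S=[0.3791 -0.0753; -0.0753 0.4054]  K=[0.4069 -0.0027; -0.0527 0.3489]  nu=[3.7783, -0.1504]  x^+=[-0.4254, 0.1987]  P^+=[0.0883 -0.0125; -0.0125 0.0923]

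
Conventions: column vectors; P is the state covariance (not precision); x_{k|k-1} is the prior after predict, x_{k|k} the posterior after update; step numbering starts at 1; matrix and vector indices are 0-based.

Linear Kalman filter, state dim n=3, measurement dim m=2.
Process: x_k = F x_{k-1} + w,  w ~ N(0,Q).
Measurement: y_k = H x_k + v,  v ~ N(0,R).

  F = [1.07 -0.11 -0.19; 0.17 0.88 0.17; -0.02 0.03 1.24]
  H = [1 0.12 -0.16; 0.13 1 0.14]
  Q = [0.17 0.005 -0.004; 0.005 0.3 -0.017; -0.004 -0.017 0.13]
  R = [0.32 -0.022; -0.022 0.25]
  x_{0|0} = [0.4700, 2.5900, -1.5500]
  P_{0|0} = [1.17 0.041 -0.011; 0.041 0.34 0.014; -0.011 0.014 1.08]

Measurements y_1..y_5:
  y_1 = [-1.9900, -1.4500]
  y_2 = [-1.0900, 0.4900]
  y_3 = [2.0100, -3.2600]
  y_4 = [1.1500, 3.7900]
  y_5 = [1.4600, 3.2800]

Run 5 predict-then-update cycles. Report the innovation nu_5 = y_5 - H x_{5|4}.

step 1: x^-=[0.5125, 2.0956, -1.8537]  P^-=[1.5480 0.1836 -0.2998; 0.1836 0.6441 0.2282; -0.2998 0.2282 1.7929]  S=[2.0545 0.3344; 0.3344 1.0562]  K=[0.7747 0.0794; 0.0014 0.6623; -0.3586 0.5304]  nu=[-3.0506, -3.3527]  x^+=[-2.1167, -0.1292, -2.5380]  P^+=[0.2674 -0.0458 0.0985; -0.0458 0.1802 -0.0626; 0.0985 -0.0626 1.3589]
step 2: x^-=[-1.7684, -0.9050, -3.1087]  P^-=[0.4955 -0.0236 -0.1921; -0.0236 0.4599 0.2257; -0.1921 0.2257 2.2102]  S=[0.9258 -0.0311; -0.0311 0.8116]  K=[0.5666 0.0389; 0.0154 0.6023; -0.5398 0.6079]  nu=[0.2896, 2.0601]  x^+=[-1.5242, 0.3403, -2.0127]  P^+=[0.1984 -0.0400 0.0820; -0.0400 0.1658 -0.0736; 0.0820 -0.0736 1.6201]
step 3: x^-=[-1.2859, -0.3018, -2.4550]  P^-=[0.4306 -0.0383 -0.2724; -0.0383 0.4517 0.2650; -0.2724 0.2650 2.6118]  S=[0.8918 -0.0796; -0.0796 0.8145]  K=[0.5290 0.0266; 0.0235 0.5963; -0.6790 0.6645]  nu=[2.9393, -2.4473]  x^+=[0.2037, -1.6919, -6.0772]  P^+=[0.1828 -0.0372 0.0601; -0.0372 0.1638 -0.0744; 0.0601 -0.0744 1.7692]
step 4: x^-=[1.5588, -2.4874, -7.5905]  P^-=[0.4263 -0.0462 -0.3360; -0.0462 0.4533 0.2910; -0.3360 0.2910 2.8420]  S=[0.9108 -0.1045; -0.1045 0.8235]  K=[0.5233 0.0205; 0.0263 0.5960; -0.7509 0.6882]  nu=[-1.3248, 7.1374]  x^+=[1.0115, 1.7320, -1.6840]  P^+=[0.1788 -0.0361 0.0463; -0.0361 0.1634 -0.0737; 0.0463 -0.0737 1.8305]
step 5: x^-=[1.2117, 1.4098, -2.0564]  P^-=[0.4293 -0.0501 -0.3688; -0.0501 0.4545 0.3018; -0.3688 0.3018 2.9371]  S=[0.9254 -0.1155; -0.1155 0.8273]  K=[0.5233 0.0175; 0.0270 0.5963; -0.7804 0.6949]  nu=[-0.2499, 2.0006]  x^+=[1.1160, 2.5959, -0.4712]  P^+=[0.1777 -0.0358 0.0395; -0.0358 0.1634 -0.0731; 0.0395 -0.0731 1.8487]

innov = [-0.2499, 2.0006]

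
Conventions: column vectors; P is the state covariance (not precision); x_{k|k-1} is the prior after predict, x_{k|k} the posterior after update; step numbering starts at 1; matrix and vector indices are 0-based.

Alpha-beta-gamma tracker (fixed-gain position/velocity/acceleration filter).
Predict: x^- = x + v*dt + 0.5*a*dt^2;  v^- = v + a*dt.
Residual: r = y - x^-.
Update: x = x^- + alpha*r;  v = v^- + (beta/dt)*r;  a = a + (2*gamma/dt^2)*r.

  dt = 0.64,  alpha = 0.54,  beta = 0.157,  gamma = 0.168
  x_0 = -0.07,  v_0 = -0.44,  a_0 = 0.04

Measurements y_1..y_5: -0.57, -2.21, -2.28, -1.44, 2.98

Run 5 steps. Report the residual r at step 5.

resid = 6.5563

step 1: x_pred=-0.3434  r=-0.2266  x^+=-0.4658  v^+=-0.4700  a^+=-0.1459
step 2: x_pred=-0.7964  r=-1.4136  x^+=-1.5598  v^+=-0.9101  a^+=-1.3054
step 3: x_pred=-2.4096  r=0.1296  x^+=-2.3396  v^+=-1.7138  a^+=-1.1991
step 4: x_pred=-3.6820  r=2.2420  x^+=-2.4713  v^+=-1.9313  a^+=0.6400
step 5: x_pred=-3.5763  r=6.5563  x^+=-0.0359  v^+=0.0867  a^+=6.0182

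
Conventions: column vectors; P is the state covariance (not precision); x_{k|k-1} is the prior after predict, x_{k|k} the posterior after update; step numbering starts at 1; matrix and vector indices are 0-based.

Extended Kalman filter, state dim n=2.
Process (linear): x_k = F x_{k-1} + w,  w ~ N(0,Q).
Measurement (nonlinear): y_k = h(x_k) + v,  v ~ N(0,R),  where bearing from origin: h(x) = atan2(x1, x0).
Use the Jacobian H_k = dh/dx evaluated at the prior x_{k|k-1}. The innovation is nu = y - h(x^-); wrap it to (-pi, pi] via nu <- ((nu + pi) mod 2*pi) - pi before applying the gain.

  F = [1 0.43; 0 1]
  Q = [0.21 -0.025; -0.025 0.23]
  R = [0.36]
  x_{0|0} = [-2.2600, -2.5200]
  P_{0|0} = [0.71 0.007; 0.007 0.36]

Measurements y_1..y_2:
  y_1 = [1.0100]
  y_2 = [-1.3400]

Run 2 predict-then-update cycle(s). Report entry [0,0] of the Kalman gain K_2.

step 1: x^-=[-3.3436, -2.5200]  P^-=[0.9926 0.1368; 0.1368 0.5900]  H_jac=[0.1438 -0.1907]  S=[0.3945]  K=[0.2956; -0.2354]  nu=[-2.7774]  x^+=[-4.1645, -1.8661]  P^+=[0.9581 0.1642; 0.1642 0.5681]
step 2: x^-=[-4.9670, -1.8661]  P^-=[1.4144 0.3835; 0.3835 0.7981]  H_jac=[0.0663 -0.1764]  S=[0.3821]  K=[0.0683; -0.3020]  nu=[1.4422]  x^+=[-4.8685, -2.3017]  P^+=[1.4126 0.3914; 0.3914 0.7633]

K[0,0] = 0.0683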